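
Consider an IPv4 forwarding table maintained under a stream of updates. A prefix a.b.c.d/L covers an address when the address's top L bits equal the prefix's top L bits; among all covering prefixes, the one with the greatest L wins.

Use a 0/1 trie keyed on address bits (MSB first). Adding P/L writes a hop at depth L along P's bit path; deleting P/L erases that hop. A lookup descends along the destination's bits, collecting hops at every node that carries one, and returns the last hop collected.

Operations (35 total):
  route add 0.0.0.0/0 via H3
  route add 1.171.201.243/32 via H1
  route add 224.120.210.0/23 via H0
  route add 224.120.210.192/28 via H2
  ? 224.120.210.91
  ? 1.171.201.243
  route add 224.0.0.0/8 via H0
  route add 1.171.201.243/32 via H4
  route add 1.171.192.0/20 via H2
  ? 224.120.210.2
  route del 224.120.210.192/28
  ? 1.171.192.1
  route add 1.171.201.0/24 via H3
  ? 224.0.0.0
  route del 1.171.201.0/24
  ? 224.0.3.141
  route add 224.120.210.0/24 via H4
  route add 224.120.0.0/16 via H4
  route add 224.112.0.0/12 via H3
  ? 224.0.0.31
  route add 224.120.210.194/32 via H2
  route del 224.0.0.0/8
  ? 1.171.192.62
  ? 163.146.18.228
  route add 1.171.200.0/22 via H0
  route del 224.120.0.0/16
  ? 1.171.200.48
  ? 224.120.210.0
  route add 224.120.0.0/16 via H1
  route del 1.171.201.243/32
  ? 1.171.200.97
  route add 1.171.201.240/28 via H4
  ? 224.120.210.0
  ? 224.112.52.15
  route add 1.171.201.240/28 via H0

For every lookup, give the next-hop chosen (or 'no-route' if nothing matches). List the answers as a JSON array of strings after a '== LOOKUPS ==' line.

Apply in order:
  add 0.0.0.0/0 -> H3 at depth 0
  add 1.171.201.243/32 -> H1 at depth 32
  add 224.120.210.0/23 -> H0 at depth 23
  add 224.120.210.192/28 -> H2 at depth 28
  ? 224.120.210.91  path d0:H3→d1:-→d2:-→d3:-→d4:-→d5:-→d6:-→d7:-→d8:-→d9:-→d10:-→d11:-→d12:-→d13:-→d14:-→d15:-→d16:-→d17:-→d18:-→d19:-→d20:-→d21:-→d22:-→d23:H0→d24:-  best=H0
  ? 1.171.201.243  path d0:H3→d1:-→d2:-→d3:-→d4:-→d5:-→d6:-→d7:-→d8:-→d9:-→d10:-→d11:-→d12:-→d13:-→d14:-→d15:-→d16:-→d17:-→d18:-→d19:-→d20:-→d21:-→d22:-→d23:-→d24:-→d25:-→d26:-→d27:-→d28:-→d29:-→d30:-→d31:-→d32:H1  best=H1
  add 224.0.0.0/8 -> H0 at depth 8
  add 1.171.201.243/32 -> H4 at depth 32
  add 1.171.192.0/20 -> H2 at depth 20
  ? 224.120.210.2  path d0:H3→d1:-→d2:-→d3:-→d4:-→d5:-→d6:-→d7:-→d8:H0→d9:-→d10:-→d11:-→d12:-→d13:-→d14:-→d15:-→d16:-→d17:-→d18:-→d19:-→d20:-→d21:-→d22:-→d23:H0→d24:-  best=H0
  del 224.120.210.192/28 (clear depth 28)
  ? 1.171.192.1  path d0:H3→d1:-→d2:-→d3:-→d4:-→d5:-→d6:-→d7:-→d8:-→d9:-→d10:-→d11:-→d12:-→d13:-→d14:-→d15:-→d16:-→d17:-→d18:-→d19:-→d20:H2  best=H2
  add 1.171.201.0/24 -> H3 at depth 24
  ? 224.0.0.0  path d0:H3→d1:-→d2:-→d3:-→d4:-→d5:-→d6:-→d7:-→d8:H0→d9:-  best=H0
  del 1.171.201.0/24 (clear depth 24)
  ? 224.0.3.141  path d0:H3→d1:-→d2:-→d3:-→d4:-→d5:-→d6:-→d7:-→d8:H0→d9:-  best=H0
  add 224.120.210.0/24 -> H4 at depth 24
  add 224.120.0.0/16 -> H4 at depth 16
  add 224.112.0.0/12 -> H3 at depth 12
  ? 224.0.0.31  path d0:H3→d1:-→d2:-→d3:-→d4:-→d5:-→d6:-→d7:-→d8:H0→d9:-  best=H0
  add 224.120.210.194/32 -> H2 at depth 32
  del 224.0.0.0/8 (clear depth 8)
  ? 1.171.192.62  path d0:H3→d1:-→d2:-→d3:-→d4:-→d5:-→d6:-→d7:-→d8:-→d9:-→d10:-→d11:-→d12:-→d13:-→d14:-→d15:-→d16:-→d17:-→d18:-→d19:-→d20:H2  best=H2
  ? 163.146.18.228  path d0:H3→d1:-  best=H3
  add 1.171.200.0/22 -> H0 at depth 22
  del 224.120.0.0/16 (clear depth 16)
  ? 1.171.200.48  path d0:H3→d1:-→d2:-→d3:-→d4:-→d5:-→d6:-→d7:-→d8:-→d9:-→d10:-→d11:-→d12:-→d13:-→d14:-→d15:-→d16:-→d17:-→d18:-→d19:-→d20:H2→d21:-→d22:H0→d23:-  best=H0
  ? 224.120.210.0  path d0:H3→d1:-→d2:-→d3:-→d4:-→d5:-→d6:-→d7:-→d8:-→d9:-→d10:-→d11:-→d12:H3→d13:-→d14:-→d15:-→d16:-→d17:-→d18:-→d19:-→d20:-→d21:-→d22:-→d23:H0→d24:H4  best=H4
  add 224.120.0.0/16 -> H1 at depth 16
  del 1.171.201.243/32 (clear depth 32)
  ? 1.171.200.97  path d0:H3→d1:-→d2:-→d3:-→d4:-→d5:-→d6:-→d7:-→d8:-→d9:-→d10:-→d11:-→d12:-→d13:-→d14:-→d15:-→d16:-→d17:-→d18:-→d19:-→d20:H2→d21:-→d22:H0→d23:-  best=H0
  add 1.171.201.240/28 -> H4 at depth 28
  ? 224.120.210.0  path d0:H3→d1:-→d2:-→d3:-→d4:-→d5:-→d6:-→d7:-→d8:-→d9:-→d10:-→d11:-→d12:H3→d13:-→d14:-→d15:-→d16:H1→d17:-→d18:-→d19:-→d20:-→d21:-→d22:-→d23:H0→d24:H4  best=H4
  ? 224.112.52.15  path d0:H3→d1:-→d2:-→d3:-→d4:-→d5:-→d6:-→d7:-→d8:-→d9:-→d10:-→d11:-→d12:H3  best=H3
  add 1.171.201.240/28 -> H0 at depth 28

== LOOKUPS ==
["H0","H1","H0","H2","H0","H0","H0","H2","H3","H0","H4","H0","H4","H3"]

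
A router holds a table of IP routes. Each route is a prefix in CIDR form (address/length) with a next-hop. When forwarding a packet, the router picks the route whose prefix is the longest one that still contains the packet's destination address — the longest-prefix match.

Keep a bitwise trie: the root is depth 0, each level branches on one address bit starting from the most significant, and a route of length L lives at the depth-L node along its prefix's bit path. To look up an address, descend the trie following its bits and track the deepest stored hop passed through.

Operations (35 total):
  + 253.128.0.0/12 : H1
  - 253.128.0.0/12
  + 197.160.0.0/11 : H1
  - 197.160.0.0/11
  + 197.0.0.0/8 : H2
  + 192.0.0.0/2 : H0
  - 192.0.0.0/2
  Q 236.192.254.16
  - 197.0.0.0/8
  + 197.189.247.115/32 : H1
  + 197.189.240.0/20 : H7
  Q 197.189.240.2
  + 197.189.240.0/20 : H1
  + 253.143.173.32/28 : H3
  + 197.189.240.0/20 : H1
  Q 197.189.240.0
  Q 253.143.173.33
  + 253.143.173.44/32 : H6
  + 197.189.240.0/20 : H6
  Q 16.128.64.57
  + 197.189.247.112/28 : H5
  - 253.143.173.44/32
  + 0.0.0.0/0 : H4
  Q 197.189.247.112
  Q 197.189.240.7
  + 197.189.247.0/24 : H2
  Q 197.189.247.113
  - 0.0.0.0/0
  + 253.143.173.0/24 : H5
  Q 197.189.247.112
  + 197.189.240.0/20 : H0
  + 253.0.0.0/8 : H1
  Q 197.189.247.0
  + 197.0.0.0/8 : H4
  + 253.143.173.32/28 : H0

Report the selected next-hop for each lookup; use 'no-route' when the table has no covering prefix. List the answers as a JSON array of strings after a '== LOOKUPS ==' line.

Apply in order:
  + 253.128.0.0/12 (H1) depth=12
  del 253.128.0.0/12 (clear depth 12)
  + 197.160.0.0/11 (H1) depth=11
  del 197.160.0.0/11 (clear depth 11)
  + 197.0.0.0/8 (H2) depth=8
  + 192.0.0.0/2 (H0) depth=2
  del 192.0.0.0/2 (clear depth 2)
  ? 236.192.254.16  path d0:-→d1:-→d2:-→d3:-  best=no-route
  del 197.0.0.0/8 (clear depth 8)
  + 197.189.247.115/32 (H1) depth=32
  + 197.189.240.0/20 (H7) depth=20
  ? 197.189.240.2  path d0:-→d1:-→d2:-→d3:-→d4:-→d5:-→d6:-→d7:-→d8:-→d9:-→d10:-→d11:-→d12:-→d13:-→d14:-→d15:-→d16:-→d17:-→d18:-→d19:-→d20:H7→d21:-  best=H7
  + 197.189.240.0/20 (H1) depth=20
  + 253.143.173.32/28 (H3) depth=28
  + 197.189.240.0/20 (H1) depth=20
  ? 197.189.240.0  path d0:-→d1:-→d2:-→d3:-→d4:-→d5:-→d6:-→d7:-→d8:-→d9:-→d10:-→d11:-→d12:-→d13:-→d14:-→d15:-→d16:-→d17:-→d18:-→d19:-→d20:H1→d21:-  best=H1
  ? 253.143.173.33  path d0:-→d1:-→d2:-→d3:-→d4:-→d5:-→d6:-→d7:-→d8:-→d9:-→d10:-→d11:-→d12:-→d13:-→d14:-→d15:-→d16:-→d17:-→d18:-→d19:-→d20:-→d21:-→d22:-→d23:-→d24:-→d25:-→d26:-→d27:-→d28:H3  best=H3
  + 253.143.173.44/32 (H6) depth=32
  + 197.189.240.0/20 (H6) depth=20
  ? 16.128.64.57  path d0:-  best=no-route
  + 197.189.247.112/28 (H5) depth=28
  del 253.143.173.44/32 (clear depth 32)
  + 0.0.0.0/0 (H4) depth=0
  ? 197.189.247.112  path d0:H4→d1:-→d2:-→d3:-→d4:-→d5:-→d6:-→d7:-→d8:-→d9:-→d10:-→d11:-→d12:-→d13:-→d14:-→d15:-→d16:-→d17:-→d18:-→d19:-→d20:H6→d21:-→d22:-→d23:-→d24:-→d25:-→d26:-→d27:-→d28:H5→d29:-→d30:-  best=H5
  ? 197.189.240.7  path d0:H4→d1:-→d2:-→d3:-→d4:-→d5:-→d6:-→d7:-→d8:-→d9:-→d10:-→d11:-→d12:-→d13:-→d14:-→d15:-→d16:-→d17:-→d18:-→d19:-→d20:H6→d21:-  best=H6
  + 197.189.247.0/24 (H2) depth=24
  ? 197.189.247.113  path d0:H4→d1:-→d2:-→d3:-→d4:-→d5:-→d6:-→d7:-→d8:-→d9:-→d10:-→d11:-→d12:-→d13:-→d14:-→d15:-→d16:-→d17:-→d18:-→d19:-→d20:H6→d21:-→d22:-→d23:-→d24:H2→d25:-→d26:-→d27:-→d28:H5→d29:-→d30:-  best=H5
  del 0.0.0.0/0 (clear depth 0)
  + 253.143.173.0/24 (H5) depth=24
  ? 197.189.247.112  path d0:-→d1:-→d2:-→d3:-→d4:-→d5:-→d6:-→d7:-→d8:-→d9:-→d10:-→d11:-→d12:-→d13:-→d14:-→d15:-→d16:-→d17:-→d18:-→d19:-→d20:H6→d21:-→d22:-→d23:-→d24:H2→d25:-→d26:-→d27:-→d28:H5→d29:-→d30:-  best=H5
  + 197.189.240.0/20 (H0) depth=20
  + 253.0.0.0/8 (H1) depth=8
  ? 197.189.247.0  path d0:-→d1:-→d2:-→d3:-→d4:-→d5:-→d6:-→d7:-→d8:-→d9:-→d10:-→d11:-→d12:-→d13:-→d14:-→d15:-→d16:-→d17:-→d18:-→d19:-→d20:H0→d21:-→d22:-→d23:-→d24:H2→d25:-  best=H2
  + 197.0.0.0/8 (H4) depth=8
  + 253.143.173.32/28 (H0) depth=28

== LOOKUPS ==
["no-route","H7","H1","H3","no-route","H5","H6","H5","H5","H2"]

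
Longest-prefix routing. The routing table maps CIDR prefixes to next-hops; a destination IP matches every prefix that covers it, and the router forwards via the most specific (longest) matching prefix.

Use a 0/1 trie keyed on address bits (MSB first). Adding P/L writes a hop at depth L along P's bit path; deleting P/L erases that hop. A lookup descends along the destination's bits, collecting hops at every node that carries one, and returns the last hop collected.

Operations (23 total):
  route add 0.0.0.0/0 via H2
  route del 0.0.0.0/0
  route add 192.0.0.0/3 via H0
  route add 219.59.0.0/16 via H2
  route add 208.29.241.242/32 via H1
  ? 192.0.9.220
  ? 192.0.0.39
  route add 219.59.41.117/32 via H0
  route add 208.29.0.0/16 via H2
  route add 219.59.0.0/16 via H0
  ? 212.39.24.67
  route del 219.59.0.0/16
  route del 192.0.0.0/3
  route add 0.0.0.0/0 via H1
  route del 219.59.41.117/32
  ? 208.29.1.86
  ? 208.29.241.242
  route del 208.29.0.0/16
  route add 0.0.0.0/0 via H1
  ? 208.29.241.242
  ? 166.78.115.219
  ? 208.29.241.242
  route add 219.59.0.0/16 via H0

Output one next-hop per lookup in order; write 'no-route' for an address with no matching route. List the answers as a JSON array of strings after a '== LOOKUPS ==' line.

Trace:
  add 0.0.0.0/0 -> H2 at depth 0
  del 0.0.0.0/0 (clear depth 0)
  add 192.0.0.0/3 -> H0 at depth 3
  add 219.59.0.0/16 -> H2 at depth 16
  add 208.29.241.242/32 -> H1 at depth 32
  ? 192.0.9.220  path d0:-→d1:-→d2:-→d3:H0  best=H0
  ? 192.0.0.39  path d0:-→d1:-→d2:-→d3:H0  best=H0
  add 219.59.41.117/32 -> H0 at depth 32
  add 208.29.0.0/16 -> H2 at depth 16
  add 219.59.0.0/16 -> H0 at depth 16
  ? 212.39.24.67  path d0:-→d1:-→d2:-→d3:H0→d4:-→d5:-  best=H0
  del 219.59.0.0/16 (clear depth 16)
  del 192.0.0.0/3 (clear depth 3)
  add 0.0.0.0/0 -> H1 at depth 0
  del 219.59.41.117/32 (clear depth 32)
  ? 208.29.1.86  path d0:H1→d1:-→d2:-→d3:-→d4:-→d5:-→d6:-→d7:-→d8:-→d9:-→d10:-→d11:-→d12:-→d13:-→d14:-→d15:-→d16:H2  best=H2
  ? 208.29.241.242  path d0:H1→d1:-→d2:-→d3:-→d4:-→d5:-→d6:-→d7:-→d8:-→d9:-→d10:-→d11:-→d12:-→d13:-→d14:-→d15:-→d16:H2→d17:-→d18:-→d19:-→d20:-→d21:-→d22:-→d23:-→d24:-→d25:-→d26:-→d27:-→d28:-→d29:-→d30:-→d31:-→d32:H1  best=H1
  del 208.29.0.0/16 (clear depth 16)
  add 0.0.0.0/0 -> H1 at depth 0
  ? 208.29.241.242  path d0:H1→d1:-→d2:-→d3:-→d4:-→d5:-→d6:-→d7:-→d8:-→d9:-→d10:-→d11:-→d12:-→d13:-→d14:-→d15:-→d16:-→d17:-→d18:-→d19:-→d20:-→d21:-→d22:-→d23:-→d24:-→d25:-→d26:-→d27:-→d28:-→d29:-→d30:-→d31:-→d32:H1  best=H1
  ? 166.78.115.219  path d0:H1→d1:-  best=H1
  ? 208.29.241.242  path d0:H1→d1:-→d2:-→d3:-→d4:-→d5:-→d6:-→d7:-→d8:-→d9:-→d10:-→d11:-→d12:-→d13:-→d14:-→d15:-→d16:-→d17:-→d18:-→d19:-→d20:-→d21:-→d22:-→d23:-→d24:-→d25:-→d26:-→d27:-→d28:-→d29:-→d30:-→d31:-→d32:H1  best=H1
  add 219.59.0.0/16 -> H0 at depth 16

== LOOKUPS ==
["H0","H0","H0","H2","H1","H1","H1","H1"]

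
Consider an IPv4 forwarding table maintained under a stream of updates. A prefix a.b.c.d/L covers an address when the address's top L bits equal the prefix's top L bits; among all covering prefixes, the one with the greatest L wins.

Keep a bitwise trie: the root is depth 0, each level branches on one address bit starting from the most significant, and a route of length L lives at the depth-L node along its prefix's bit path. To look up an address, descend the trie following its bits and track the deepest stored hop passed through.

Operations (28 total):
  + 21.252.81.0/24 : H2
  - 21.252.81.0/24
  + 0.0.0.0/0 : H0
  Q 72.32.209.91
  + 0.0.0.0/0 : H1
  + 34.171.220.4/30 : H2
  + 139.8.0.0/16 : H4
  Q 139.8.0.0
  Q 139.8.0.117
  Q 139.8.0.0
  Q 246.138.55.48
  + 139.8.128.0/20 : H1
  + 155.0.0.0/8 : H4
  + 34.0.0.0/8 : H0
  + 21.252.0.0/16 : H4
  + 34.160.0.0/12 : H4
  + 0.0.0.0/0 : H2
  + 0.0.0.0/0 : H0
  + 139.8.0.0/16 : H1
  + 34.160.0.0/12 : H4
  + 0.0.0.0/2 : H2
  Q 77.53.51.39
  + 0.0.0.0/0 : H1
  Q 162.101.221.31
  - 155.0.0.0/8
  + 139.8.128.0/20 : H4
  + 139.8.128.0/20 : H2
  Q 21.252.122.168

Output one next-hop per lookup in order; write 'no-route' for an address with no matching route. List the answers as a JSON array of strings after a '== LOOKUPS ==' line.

Apply in order:
  add 21.252.81.0/24 -> H2 at depth 24
  - 21.252.81.0/24 clear@24
  add 0.0.0.0/0 -> H0 at depth 0
  ? 72.32.209.91  path d0:H0→d1:-  best=H0
  add 0.0.0.0/0 -> H1 at depth 0
  add 34.171.220.4/30 -> H2 at depth 30
  add 139.8.0.0/16 -> H4 at depth 16
  ? 139.8.0.0  path d0:H1→d1:-→d2:-→d3:-→d4:-→d5:-→d6:-→d7:-→d8:-→d9:-→d10:-→d11:-→d12:-→d13:-→d14:-→d15:-→d16:H4  best=H4
  ? 139.8.0.117  path d0:H1→d1:-→d2:-→d3:-→d4:-→d5:-→d6:-→d7:-→d8:-→d9:-→d10:-→d11:-→d12:-→d13:-→d14:-→d15:-→d16:H4  best=H4
  ? 139.8.0.0  path d0:H1→d1:-→d2:-→d3:-→d4:-→d5:-→d6:-→d7:-→d8:-→d9:-→d10:-→d11:-→d12:-→d13:-→d14:-→d15:-→d16:H4  best=H4
  ? 246.138.55.48  path d0:H1→d1:-  best=H1
  add 139.8.128.0/20 -> H1 at depth 20
  add 155.0.0.0/8 -> H4 at depth 8
  add 34.0.0.0/8 -> H0 at depth 8
  add 21.252.0.0/16 -> H4 at depth 16
  add 34.160.0.0/12 -> H4 at depth 12
  add 0.0.0.0/0 -> H2 at depth 0
  add 0.0.0.0/0 -> H0 at depth 0
  add 139.8.0.0/16 -> H1 at depth 16
  add 34.160.0.0/12 -> H4 at depth 12
  add 0.0.0.0/2 -> H2 at depth 2
  ? 77.53.51.39  path d0:H0→d1:-  best=H0
  add 0.0.0.0/0 -> H1 at depth 0
  ? 162.101.221.31  path d0:H1→d1:-→d2:-  best=H1
  - 155.0.0.0/8 clear@8
  add 139.8.128.0/20 -> H4 at depth 20
  add 139.8.128.0/20 -> H2 at depth 20
  ? 21.252.122.168  path d0:H1→d1:-→d2:H2→d3:-→d4:-→d5:-→d6:-→d7:-→d8:-→d9:-→d10:-→d11:-→d12:-→d13:-→d14:-→d15:-→d16:H4→d17:-→d18:-  best=H4

== LOOKUPS ==
["H0","H4","H4","H4","H1","H0","H1","H4"]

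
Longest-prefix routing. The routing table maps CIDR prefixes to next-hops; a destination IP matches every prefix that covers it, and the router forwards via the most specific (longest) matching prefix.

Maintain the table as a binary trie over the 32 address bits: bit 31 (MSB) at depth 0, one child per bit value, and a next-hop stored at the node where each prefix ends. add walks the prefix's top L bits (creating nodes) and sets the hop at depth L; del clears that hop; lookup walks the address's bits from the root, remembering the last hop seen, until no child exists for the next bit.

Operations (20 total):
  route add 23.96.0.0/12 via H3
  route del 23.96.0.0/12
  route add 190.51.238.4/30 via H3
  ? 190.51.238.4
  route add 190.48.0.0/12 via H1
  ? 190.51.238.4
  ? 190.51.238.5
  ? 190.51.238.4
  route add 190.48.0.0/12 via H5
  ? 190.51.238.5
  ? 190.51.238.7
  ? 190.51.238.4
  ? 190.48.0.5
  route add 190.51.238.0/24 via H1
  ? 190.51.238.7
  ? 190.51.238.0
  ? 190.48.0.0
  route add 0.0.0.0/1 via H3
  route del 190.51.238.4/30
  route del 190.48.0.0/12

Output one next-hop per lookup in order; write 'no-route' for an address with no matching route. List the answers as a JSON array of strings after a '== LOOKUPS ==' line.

Process each operation:
  + 23.96.0.0/12 (H3) depth=12
  - 23.96.0.0/12 clear@12
  + 190.51.238.4/30 (H3) depth=30
  lookup 190.51.238.4: bits 101111100011001111101110000001 walk d0:-→d1:-→d2:-→d3:-→d4:-→d5:-→d6:-→d7:-→d8:-→d9:-→d10:-→d11:-→d12:-→d13:-→d14:-→d15:-→d16:-→d17:-→d18:-→d19:-→d20:-→d21:-→d22:-→d23:-→d24:-→d25:-→d26:-→d27:-→d28:-→d29:-→d30:H3 -> H3
  + 190.48.0.0/12 (H1) depth=12
  lookup 190.51.238.4: bits 101111100011001111101110000001 walk d0:-→d1:-→d2:-→d3:-→d4:-→d5:-→d6:-→d7:-→d8:-→d9:-→d10:-→d11:-→d12:H1→d13:-→d14:-→d15:-→d16:-→d17:-→d18:-→d19:-→d20:-→d21:-→d22:-→d23:-→d24:-→d25:-→d26:-→d27:-→d28:-→d29:-→d30:H3 -> H3
  lookup 190.51.238.5: bits 101111100011001111101110000001 walk d0:-→d1:-→d2:-→d3:-→d4:-→d5:-→d6:-→d7:-→d8:-→d9:-→d10:-→d11:-→d12:H1→d13:-→d14:-→d15:-→d16:-→d17:-→d18:-→d19:-→d20:-→d21:-→d22:-→d23:-→d24:-→d25:-→d26:-→d27:-→d28:-→d29:-→d30:H3 -> H3
  lookup 190.51.238.4: bits 101111100011001111101110000001 walk d0:-→d1:-→d2:-→d3:-→d4:-→d5:-→d6:-→d7:-→d8:-→d9:-→d10:-→d11:-→d12:H1→d13:-→d14:-→d15:-→d16:-→d17:-→d18:-→d19:-→d20:-→d21:-→d22:-→d23:-→d24:-→d25:-→d26:-→d27:-→d28:-→d29:-→d30:H3 -> H3
  + 190.48.0.0/12 (H5) depth=12
  lookup 190.51.238.5: bits 101111100011001111101110000001 walk d0:-→d1:-→d2:-→d3:-→d4:-→d5:-→d6:-→d7:-→d8:-→d9:-→d10:-→d11:-→d12:H5→d13:-→d14:-→d15:-→d16:-→d17:-→d18:-→d19:-→d20:-→d21:-→d22:-→d23:-→d24:-→d25:-→d26:-→d27:-→d28:-→d29:-→d30:H3 -> H3
  lookup 190.51.238.7: bits 101111100011001111101110000001 walk d0:-→d1:-→d2:-→d3:-→d4:-→d5:-→d6:-→d7:-→d8:-→d9:-→d10:-→d11:-→d12:H5→d13:-→d14:-→d15:-→d16:-→d17:-→d18:-→d19:-→d20:-→d21:-→d22:-→d23:-→d24:-→d25:-→d26:-→d27:-→d28:-→d29:-→d30:H3 -> H3
  lookup 190.51.238.4: bits 101111100011001111101110000001 walk d0:-→d1:-→d2:-→d3:-→d4:-→d5:-→d6:-→d7:-→d8:-→d9:-→d10:-→d11:-→d12:H5→d13:-→d14:-→d15:-→d16:-→d17:-→d18:-→d19:-→d20:-→d21:-→d22:-→d23:-→d24:-→d25:-→d26:-→d27:-→d28:-→d29:-→d30:H3 -> H3
  lookup 190.48.0.5: bits 10111110001100 walk d0:-→d1:-→d2:-→d3:-→d4:-→d5:-→d6:-→d7:-→d8:-→d9:-→d10:-→d11:-→d12:H5→d13:-→d14:- -> H5
  + 190.51.238.0/24 (H1) depth=24
  lookup 190.51.238.7: bits 101111100011001111101110000001 walk d0:-→d1:-→d2:-→d3:-→d4:-→d5:-→d6:-→d7:-→d8:-→d9:-→d10:-→d11:-→d12:H5→d13:-→d14:-→d15:-→d16:-→d17:-→d18:-→d19:-→d20:-→d21:-→d22:-→d23:-→d24:H1→d25:-→d26:-→d27:-→d28:-→d29:-→d30:H3 -> H3
  lookup 190.51.238.0: bits 10111110001100111110111000000 walk d0:-→d1:-→d2:-→d3:-→d4:-→d5:-→d6:-→d7:-→d8:-→d9:-→d10:-→d11:-→d12:H5→d13:-→d14:-→d15:-→d16:-→d17:-→d18:-→d19:-→d20:-→d21:-→d22:-→d23:-→d24:H1→d25:-→d26:-→d27:-→d28:-→d29:- -> H1
  lookup 190.48.0.0: bits 10111110001100 walk d0:-→d1:-→d2:-→d3:-→d4:-→d5:-→d6:-→d7:-→d8:-→d9:-→d10:-→d11:-→d12:H5→d13:-→d14:- -> H5
  + 0.0.0.0/1 (H3) depth=1
  - 190.51.238.4/30 clear@30
  - 190.48.0.0/12 clear@12

== LOOKUPS ==
["H3","H3","H3","H3","H3","H3","H3","H5","H3","H1","H5"]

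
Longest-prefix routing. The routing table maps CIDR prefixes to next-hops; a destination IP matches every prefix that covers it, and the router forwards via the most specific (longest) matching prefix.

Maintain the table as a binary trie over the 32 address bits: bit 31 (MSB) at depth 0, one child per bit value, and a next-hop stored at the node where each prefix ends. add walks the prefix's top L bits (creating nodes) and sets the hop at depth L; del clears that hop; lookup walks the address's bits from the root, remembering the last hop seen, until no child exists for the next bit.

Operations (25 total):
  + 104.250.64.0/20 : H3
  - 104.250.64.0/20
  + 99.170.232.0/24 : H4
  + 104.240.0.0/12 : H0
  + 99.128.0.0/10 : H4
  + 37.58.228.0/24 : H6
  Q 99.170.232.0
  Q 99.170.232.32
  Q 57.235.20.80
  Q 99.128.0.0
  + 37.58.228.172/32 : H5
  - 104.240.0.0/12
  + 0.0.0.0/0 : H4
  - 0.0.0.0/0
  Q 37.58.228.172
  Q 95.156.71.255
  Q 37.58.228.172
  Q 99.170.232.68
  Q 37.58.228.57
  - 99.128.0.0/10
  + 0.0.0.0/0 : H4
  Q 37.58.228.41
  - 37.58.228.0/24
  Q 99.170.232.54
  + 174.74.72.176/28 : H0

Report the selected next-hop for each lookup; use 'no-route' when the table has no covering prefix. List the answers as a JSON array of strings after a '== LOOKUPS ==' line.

Trace:
  add 104.250.64.0/20 -> H3 at depth 20
  del 104.250.64.0/20 (clear depth 20)
  add 99.170.232.0/24 -> H4 at depth 24
  add 104.240.0.0/12 -> H0 at depth 12
  add 99.128.0.0/10 -> H4 at depth 10
  add 37.58.228.0/24 -> H6 at depth 24
  Q 99.170.232.0: descend 011000111010101011101000 ; hops seen [H4,H4] ; pick H4
  Q 99.170.232.32: descend 011000111010101011101000 ; hops seen [H4,H4] ; pick H4
  Q 57.235.20.80: descend 001 ; hops seen [∅] ; pick no-route
  Q 99.128.0.0: descend 0110001110 ; hops seen [H4] ; pick H4
  add 37.58.228.172/32 -> H5 at depth 32
  del 104.240.0.0/12 (clear depth 12)
  add 0.0.0.0/0 -> H4 at depth 0
  del 0.0.0.0/0 (clear depth 0)
  Q 37.58.228.172: descend 00100101001110101110010010101100 ; hops seen [H6,H5] ; pick H5
  Q 95.156.71.255: descend 01 ; hops seen [∅] ; pick no-route
  Q 37.58.228.172: descend 00100101001110101110010010101100 ; hops seen [H6,H5] ; pick H5
  Q 99.170.232.68: descend 011000111010101011101000 ; hops seen [H4,H4] ; pick H4
  Q 37.58.228.57: descend 001001010011101011100100 ; hops seen [H6] ; pick H6
  del 99.128.0.0/10 (clear depth 10)
  add 0.0.0.0/0 -> H4 at depth 0
  Q 37.58.228.41: descend 001001010011101011100100 ; hops seen [H4,H6] ; pick H6
  del 37.58.228.0/24 (clear depth 24)
  Q 99.170.232.54: descend 011000111010101011101000 ; hops seen [H4,H4] ; pick H4
  add 174.74.72.176/28 -> H0 at depth 28

== LOOKUPS ==
["H4","H4","no-route","H4","H5","no-route","H5","H4","H6","H6","H4"]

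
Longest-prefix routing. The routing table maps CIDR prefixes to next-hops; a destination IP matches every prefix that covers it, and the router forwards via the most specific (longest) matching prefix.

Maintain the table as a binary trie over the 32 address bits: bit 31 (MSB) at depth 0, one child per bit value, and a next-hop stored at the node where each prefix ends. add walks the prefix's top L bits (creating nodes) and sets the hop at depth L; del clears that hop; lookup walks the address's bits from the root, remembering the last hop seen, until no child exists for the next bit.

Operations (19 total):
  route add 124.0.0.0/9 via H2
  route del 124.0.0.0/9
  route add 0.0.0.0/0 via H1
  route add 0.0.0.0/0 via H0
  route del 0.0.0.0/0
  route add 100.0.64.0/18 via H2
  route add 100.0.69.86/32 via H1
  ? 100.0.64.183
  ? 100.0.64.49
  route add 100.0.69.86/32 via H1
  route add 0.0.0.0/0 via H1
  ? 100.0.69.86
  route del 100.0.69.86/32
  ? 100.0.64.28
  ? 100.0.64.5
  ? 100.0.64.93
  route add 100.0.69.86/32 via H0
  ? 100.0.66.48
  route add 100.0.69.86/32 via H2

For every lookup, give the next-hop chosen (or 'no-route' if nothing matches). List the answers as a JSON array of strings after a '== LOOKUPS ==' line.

Process each operation:
  + 124.0.0.0/9 (H2) depth=9
  del 124.0.0.0/9 (clear depth 9)
  + 0.0.0.0/0 (H1) depth=0
  + 0.0.0.0/0 (H0) depth=0
  del 0.0.0.0/0 (clear depth 0)
  + 100.0.64.0/18 (H2) depth=18
  + 100.0.69.86/32 (H1) depth=32
  ? 100.0.64.183  path d0:-→d1:-→d2:-→d3:-→d4:-→d5:-→d6:-→d7:-→d8:-→d9:-→d10:-→d11:-→d12:-→d13:-→d14:-→d15:-→d16:-→d17:-→d18:H2→d19:-→d20:-→d21:-  best=H2
  ? 100.0.64.49  path d0:-→d1:-→d2:-→d3:-→d4:-→d5:-→d6:-→d7:-→d8:-→d9:-→d10:-→d11:-→d12:-→d13:-→d14:-→d15:-→d16:-→d17:-→d18:H2→d19:-→d20:-→d21:-  best=H2
  + 100.0.69.86/32 (H1) depth=32
  + 0.0.0.0/0 (H1) depth=0
  ? 100.0.69.86  path d0:H1→d1:-→d2:-→d3:-→d4:-→d5:-→d6:-→d7:-→d8:-→d9:-→d10:-→d11:-→d12:-→d13:-→d14:-→d15:-→d16:-→d17:-→d18:H2→d19:-→d20:-→d21:-→d22:-→d23:-→d24:-→d25:-→d26:-→d27:-→d28:-→d29:-→d30:-→d31:-→d32:H1  best=H1
  del 100.0.69.86/32 (clear depth 32)
  ? 100.0.64.28  path d0:H1→d1:-→d2:-→d3:-→d4:-→d5:-→d6:-→d7:-→d8:-→d9:-→d10:-→d11:-→d12:-→d13:-→d14:-→d15:-→d16:-→d17:-→d18:H2→d19:-→d20:-→d21:-  best=H2
  ? 100.0.64.5  path d0:H1→d1:-→d2:-→d3:-→d4:-→d5:-→d6:-→d7:-→d8:-→d9:-→d10:-→d11:-→d12:-→d13:-→d14:-→d15:-→d16:-→d17:-→d18:H2→d19:-→d20:-→d21:-  best=H2
  ? 100.0.64.93  path d0:H1→d1:-→d2:-→d3:-→d4:-→d5:-→d6:-→d7:-→d8:-→d9:-→d10:-→d11:-→d12:-→d13:-→d14:-→d15:-→d16:-→d17:-→d18:H2→d19:-→d20:-→d21:-  best=H2
  + 100.0.69.86/32 (H0) depth=32
  ? 100.0.66.48  path d0:H1→d1:-→d2:-→d3:-→d4:-→d5:-→d6:-→d7:-→d8:-→d9:-→d10:-→d11:-→d12:-→d13:-→d14:-→d15:-→d16:-→d17:-→d18:H2→d19:-→d20:-→d21:-  best=H2
  + 100.0.69.86/32 (H2) depth=32

== LOOKUPS ==
["H2","H2","H1","H2","H2","H2","H2"]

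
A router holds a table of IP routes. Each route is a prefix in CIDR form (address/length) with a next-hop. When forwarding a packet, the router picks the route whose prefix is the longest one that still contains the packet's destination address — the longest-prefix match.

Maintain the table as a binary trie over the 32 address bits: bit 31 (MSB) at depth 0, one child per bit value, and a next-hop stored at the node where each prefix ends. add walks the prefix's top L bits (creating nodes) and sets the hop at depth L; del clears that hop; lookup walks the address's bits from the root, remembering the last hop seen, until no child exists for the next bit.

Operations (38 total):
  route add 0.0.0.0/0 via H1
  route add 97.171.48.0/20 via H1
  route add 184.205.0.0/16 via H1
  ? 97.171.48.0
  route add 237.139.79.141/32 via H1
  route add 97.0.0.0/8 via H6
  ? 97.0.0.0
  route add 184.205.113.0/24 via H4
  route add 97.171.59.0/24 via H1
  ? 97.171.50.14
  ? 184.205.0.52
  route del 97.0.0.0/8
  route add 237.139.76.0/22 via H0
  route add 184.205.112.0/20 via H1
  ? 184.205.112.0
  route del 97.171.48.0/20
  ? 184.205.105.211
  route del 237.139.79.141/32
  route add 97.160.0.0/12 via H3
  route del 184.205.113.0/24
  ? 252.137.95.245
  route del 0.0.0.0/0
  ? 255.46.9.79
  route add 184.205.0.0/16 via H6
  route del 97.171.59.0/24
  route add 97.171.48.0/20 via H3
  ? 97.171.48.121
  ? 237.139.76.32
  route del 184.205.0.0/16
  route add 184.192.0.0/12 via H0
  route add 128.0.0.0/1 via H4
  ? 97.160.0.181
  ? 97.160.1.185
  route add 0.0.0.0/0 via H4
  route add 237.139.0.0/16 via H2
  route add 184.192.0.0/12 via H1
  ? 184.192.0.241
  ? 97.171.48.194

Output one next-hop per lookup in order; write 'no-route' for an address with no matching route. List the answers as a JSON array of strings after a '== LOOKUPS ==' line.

Process each operation:
  + 0.0.0.0/0 (H1) depth=0
  + 97.171.48.0/20 (H1) depth=20
  + 184.205.0.0/16 (H1) depth=16
  lookup 97.171.48.0: bits 01100001101010110011 walk d0:H1→d1:-→d2:-→d3:-→d4:-→d5:-→d6:-→d7:-→d8:-→d9:-→d10:-→d11:-→d12:-→d13:-→d14:-→d15:-→d16:-→d17:-→d18:-→d19:-→d20:H1 -> H1
  + 237.139.79.141/32 (H1) depth=32
  + 97.0.0.0/8 (H6) depth=8
  lookup 97.0.0.0: bits 01100001 walk d0:H1→d1:-→d2:-→d3:-→d4:-→d5:-→d6:-→d7:-→d8:H6 -> H6
  + 184.205.113.0/24 (H4) depth=24
  + 97.171.59.0/24 (H1) depth=24
  lookup 97.171.50.14: bits 01100001101010110011 walk d0:H1→d1:-→d2:-→d3:-→d4:-→d5:-→d6:-→d7:-→d8:H6→d9:-→d10:-→d11:-→d12:-→d13:-→d14:-→d15:-→d16:-→d17:-→d18:-→d19:-→d20:H1 -> H1
  lookup 184.205.0.52: bits 10111000110011010 walk d0:H1→d1:-→d2:-→d3:-→d4:-→d5:-→d6:-→d7:-→d8:-→d9:-→d10:-→d11:-→d12:-→d13:-→d14:-→d15:-→d16:H1→d17:- -> H1
  del 97.0.0.0/8 (clear depth 8)
  + 237.139.76.0/22 (H0) depth=22
  + 184.205.112.0/20 (H1) depth=20
  lookup 184.205.112.0: bits 10111000110011010111000 walk d0:H1→d1:-→d2:-→d3:-→d4:-→d5:-→d6:-→d7:-→d8:-→d9:-→d10:-→d11:-→d12:-→d13:-→d14:-→d15:-→d16:H1→d17:-→d18:-→d19:-→d20:H1→d21:-→d22:-→d23:- -> H1
  del 97.171.48.0/20 (clear depth 20)
  lookup 184.205.105.211: bits 1011100011001101011 walk d0:H1→d1:-→d2:-→d3:-→d4:-→d5:-→d6:-→d7:-→d8:-→d9:-→d10:-→d11:-→d12:-→d13:-→d14:-→d15:-→d16:H1→d17:-→d18:-→d19:- -> H1
  del 237.139.79.141/32 (clear depth 32)
  + 97.160.0.0/12 (H3) depth=12
  del 184.205.113.0/24 (clear depth 24)
  lookup 252.137.95.245: bits 111 walk d0:H1→d1:-→d2:-→d3:- -> H1
  del 0.0.0.0/0 (clear depth 0)
  lookup 255.46.9.79: bits 111 walk d0:-→d1:-→d2:-→d3:- -> no-route
  + 184.205.0.0/16 (H6) depth=16
  del 97.171.59.0/24 (clear depth 24)
  + 97.171.48.0/20 (H3) depth=20
  lookup 97.171.48.121: bits 01100001101010110011 walk d0:-→d1:-→d2:-→d3:-→d4:-→d5:-→d6:-→d7:-→d8:-→d9:-→d10:-→d11:-→d12:H3→d13:-→d14:-→d15:-→d16:-→d17:-→d18:-→d19:-→d20:H3 -> H3
  lookup 237.139.76.32: bits 1110110110001011010011 walk d0:-→d1:-→d2:-→d3:-→d4:-→d5:-→d6:-→d7:-→d8:-→d9:-→d10:-→d11:-→d12:-→d13:-→d14:-→d15:-→d16:-→d17:-→d18:-→d19:-→d20:-→d21:-→d22:H0 -> H0
  del 184.205.0.0/16 (clear depth 16)
  + 184.192.0.0/12 (H0) depth=12
  + 128.0.0.0/1 (H4) depth=1
  lookup 97.160.0.181: bits 011000011010 walk d0:-→d1:-→d2:-→d3:-→d4:-→d5:-→d6:-→d7:-→d8:-→d9:-→d10:-→d11:-→d12:H3 -> H3
  lookup 97.160.1.185: bits 011000011010 walk d0:-→d1:-→d2:-→d3:-→d4:-→d5:-→d6:-→d7:-→d8:-→d9:-→d10:-→d11:-→d12:H3 -> H3
  + 0.0.0.0/0 (H4) depth=0
  + 237.139.0.0/16 (H2) depth=16
  + 184.192.0.0/12 (H1) depth=12
  lookup 184.192.0.241: bits 101110001100 walk d0:H4→d1:H4→d2:-→d3:-→d4:-→d5:-→d6:-→d7:-→d8:-→d9:-→d10:-→d11:-→d12:H1 -> H1
  lookup 97.171.48.194: bits 01100001101010110011 walk d0:H4→d1:-→d2:-→d3:-→d4:-→d5:-→d6:-→d7:-→d8:-→d9:-→d10:-→d11:-→d12:H3→d13:-→d14:-→d15:-→d16:-→d17:-→d18:-→d19:-→d20:H3 -> H3

== LOOKUPS ==
["H1","H6","H1","H1","H1","H1","H1","no-route","H3","H0","H3","H3","H1","H3"]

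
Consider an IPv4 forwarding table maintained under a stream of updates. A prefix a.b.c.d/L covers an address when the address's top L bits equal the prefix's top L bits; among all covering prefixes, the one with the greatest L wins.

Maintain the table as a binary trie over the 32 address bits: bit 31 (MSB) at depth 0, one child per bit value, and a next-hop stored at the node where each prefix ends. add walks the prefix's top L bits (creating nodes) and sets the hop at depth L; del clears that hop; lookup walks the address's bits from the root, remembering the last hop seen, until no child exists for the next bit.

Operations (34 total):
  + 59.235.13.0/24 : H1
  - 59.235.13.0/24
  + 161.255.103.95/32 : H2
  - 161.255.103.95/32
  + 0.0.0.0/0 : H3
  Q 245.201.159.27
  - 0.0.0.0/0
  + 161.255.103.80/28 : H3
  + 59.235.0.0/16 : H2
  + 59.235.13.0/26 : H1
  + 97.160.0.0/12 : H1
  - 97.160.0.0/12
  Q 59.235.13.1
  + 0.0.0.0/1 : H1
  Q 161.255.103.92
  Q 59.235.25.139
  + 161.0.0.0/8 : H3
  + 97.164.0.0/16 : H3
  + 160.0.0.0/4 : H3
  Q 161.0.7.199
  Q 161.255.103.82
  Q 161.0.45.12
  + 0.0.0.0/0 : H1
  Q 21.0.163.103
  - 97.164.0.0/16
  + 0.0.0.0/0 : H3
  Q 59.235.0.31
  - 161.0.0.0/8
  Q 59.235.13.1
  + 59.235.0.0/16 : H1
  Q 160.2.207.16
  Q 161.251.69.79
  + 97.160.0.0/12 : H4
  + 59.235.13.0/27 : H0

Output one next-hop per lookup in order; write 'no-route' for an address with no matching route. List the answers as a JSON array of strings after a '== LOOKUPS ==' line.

Process each operation:
  add 59.235.13.0/24 -> H1 at depth 24
  del 59.235.13.0/24 (clear depth 24)
  add 161.255.103.95/32 -> H2 at depth 32
  del 161.255.103.95/32 (clear depth 32)
  add 0.0.0.0/0 -> H3 at depth 0
  Q 245.201.159.27: descend 1 ; hops seen [H3] ; pick H3
  del 0.0.0.0/0 (clear depth 0)
  add 161.255.103.80/28 -> H3 at depth 28
  add 59.235.0.0/16 -> H2 at depth 16
  add 59.235.13.0/26 -> H1 at depth 26
  add 97.160.0.0/12 -> H1 at depth 12
  del 97.160.0.0/12 (clear depth 12)
  Q 59.235.13.1: descend 00111011111010110000110100 ; hops seen [H2,H1] ; pick H1
  add 0.0.0.0/1 -> H1 at depth 1
  Q 161.255.103.92: descend 101000011111111101100111010111 ; hops seen [H3] ; pick H3
  Q 59.235.25.139: descend 0011101111101011000 ; hops seen [H1,H2] ; pick H2
  add 161.0.0.0/8 -> H3 at depth 8
  add 97.164.0.0/16 -> H3 at depth 16
  add 160.0.0.0/4 -> H3 at depth 4
  Q 161.0.7.199: descend 10100001 ; hops seen [H3,H3] ; pick H3
  Q 161.255.103.82: descend 1010000111111111011001110101 ; hops seen [H3,H3,H3] ; pick H3
  Q 161.0.45.12: descend 10100001 ; hops seen [H3,H3] ; pick H3
  add 0.0.0.0/0 -> H1 at depth 0
  Q 21.0.163.103: descend 00 ; hops seen [H1,H1] ; pick H1
  del 97.164.0.0/16 (clear depth 16)
  add 0.0.0.0/0 -> H3 at depth 0
  Q 59.235.0.31: descend 00111011111010110000 ; hops seen [H3,H1,H2] ; pick H2
  del 161.0.0.0/8 (clear depth 8)
  Q 59.235.13.1: descend 00111011111010110000110100 ; hops seen [H3,H1,H2,H1] ; pick H1
  add 59.235.0.0/16 -> H1 at depth 16
  Q 160.2.207.16: descend 1010000 ; hops seen [H3,H3] ; pick H3
  Q 161.251.69.79: descend 1010000111111 ; hops seen [H3,H3] ; pick H3
  add 97.160.0.0/12 -> H4 at depth 12
  add 59.235.13.0/27 -> H0 at depth 27

== LOOKUPS ==
["H3","H1","H3","H2","H3","H3","H3","H1","H2","H1","H3","H3"]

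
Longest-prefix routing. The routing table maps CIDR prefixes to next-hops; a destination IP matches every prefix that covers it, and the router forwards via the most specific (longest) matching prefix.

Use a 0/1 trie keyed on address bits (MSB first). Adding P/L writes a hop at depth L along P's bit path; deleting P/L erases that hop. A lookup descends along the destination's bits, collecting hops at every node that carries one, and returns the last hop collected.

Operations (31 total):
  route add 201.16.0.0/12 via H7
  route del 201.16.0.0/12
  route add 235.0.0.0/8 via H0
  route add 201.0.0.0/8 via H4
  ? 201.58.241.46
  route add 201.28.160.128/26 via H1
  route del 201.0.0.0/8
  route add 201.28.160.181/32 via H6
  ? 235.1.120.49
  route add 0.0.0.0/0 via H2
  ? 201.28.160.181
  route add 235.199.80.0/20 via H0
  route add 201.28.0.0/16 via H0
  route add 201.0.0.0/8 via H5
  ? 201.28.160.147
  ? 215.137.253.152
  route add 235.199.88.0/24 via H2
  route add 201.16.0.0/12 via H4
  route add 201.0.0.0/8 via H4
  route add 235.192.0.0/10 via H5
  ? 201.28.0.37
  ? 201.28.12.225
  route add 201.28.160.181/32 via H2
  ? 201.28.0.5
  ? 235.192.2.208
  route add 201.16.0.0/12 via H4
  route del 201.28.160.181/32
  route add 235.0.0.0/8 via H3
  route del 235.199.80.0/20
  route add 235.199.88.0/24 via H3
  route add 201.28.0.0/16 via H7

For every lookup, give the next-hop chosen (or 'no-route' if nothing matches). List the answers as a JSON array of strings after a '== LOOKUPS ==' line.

Trace:
  + 201.16.0.0/12 (H7) depth=12
  - 201.16.0.0/12 clear@12
  + 235.0.0.0/8 (H0) depth=8
  + 201.0.0.0/8 (H4) depth=8
  ? 201.58.241.46  path d0:-→d1:-→d2:-→d3:-→d4:-→d5:-→d6:-→d7:-→d8:H4→d9:-→d10:-  best=H4
  + 201.28.160.128/26 (H1) depth=26
  - 201.0.0.0/8 clear@8
  + 201.28.160.181/32 (H6) depth=32
  ? 235.1.120.49  path d0:-→d1:-→d2:-→d3:-→d4:-→d5:-→d6:-→d7:-→d8:H0  best=H0
  + 0.0.0.0/0 (H2) depth=0
  ? 201.28.160.181  path d0:H2→d1:-→d2:-→d3:-→d4:-→d5:-→d6:-→d7:-→d8:-→d9:-→d10:-→d11:-→d12:-→d13:-→d14:-→d15:-→d16:-→d17:-→d18:-→d19:-→d20:-→d21:-→d22:-→d23:-→d24:-→d25:-→d26:H1→d27:-→d28:-→d29:-→d30:-→d31:-→d32:H6  best=H6
  + 235.199.80.0/20 (H0) depth=20
  + 201.28.0.0/16 (H0) depth=16
  + 201.0.0.0/8 (H5) depth=8
  ? 201.28.160.147  path d0:H2→d1:-→d2:-→d3:-→d4:-→d5:-→d6:-→d7:-→d8:H5→d9:-→d10:-→d11:-→d12:-→d13:-→d14:-→d15:-→d16:H0→d17:-→d18:-→d19:-→d20:-→d21:-→d22:-→d23:-→d24:-→d25:-→d26:H1  best=H1
  ? 215.137.253.152  path d0:H2→d1:-→d2:-→d3:-  best=H2
  + 235.199.88.0/24 (H2) depth=24
  + 201.16.0.0/12 (H4) depth=12
  + 201.0.0.0/8 (H4) depth=8
  + 235.192.0.0/10 (H5) depth=10
  ? 201.28.0.37  path d0:H2→d1:-→d2:-→d3:-→d4:-→d5:-→d6:-→d7:-→d8:H4→d9:-→d10:-→d11:-→d12:H4→d13:-→d14:-→d15:-→d16:H0  best=H0
  ? 201.28.12.225  path d0:H2→d1:-→d2:-→d3:-→d4:-→d5:-→d6:-→d7:-→d8:H4→d9:-→d10:-→d11:-→d12:H4→d13:-→d14:-→d15:-→d16:H0  best=H0
  + 201.28.160.181/32 (H2) depth=32
  ? 201.28.0.5  path d0:H2→d1:-→d2:-→d3:-→d4:-→d5:-→d6:-→d7:-→d8:H4→d9:-→d10:-→d11:-→d12:H4→d13:-→d14:-→d15:-→d16:H0  best=H0
  ? 235.192.2.208  path d0:H2→d1:-→d2:-→d3:-→d4:-→d5:-→d6:-→d7:-→d8:H0→d9:-→d10:H5→d11:-→d12:-→d13:-  best=H5
  + 201.16.0.0/12 (H4) depth=12
  - 201.28.160.181/32 clear@32
  + 235.0.0.0/8 (H3) depth=8
  - 235.199.80.0/20 clear@20
  + 235.199.88.0/24 (H3) depth=24
  + 201.28.0.0/16 (H7) depth=16

== LOOKUPS ==
["H4","H0","H6","H1","H2","H0","H0","H0","H5"]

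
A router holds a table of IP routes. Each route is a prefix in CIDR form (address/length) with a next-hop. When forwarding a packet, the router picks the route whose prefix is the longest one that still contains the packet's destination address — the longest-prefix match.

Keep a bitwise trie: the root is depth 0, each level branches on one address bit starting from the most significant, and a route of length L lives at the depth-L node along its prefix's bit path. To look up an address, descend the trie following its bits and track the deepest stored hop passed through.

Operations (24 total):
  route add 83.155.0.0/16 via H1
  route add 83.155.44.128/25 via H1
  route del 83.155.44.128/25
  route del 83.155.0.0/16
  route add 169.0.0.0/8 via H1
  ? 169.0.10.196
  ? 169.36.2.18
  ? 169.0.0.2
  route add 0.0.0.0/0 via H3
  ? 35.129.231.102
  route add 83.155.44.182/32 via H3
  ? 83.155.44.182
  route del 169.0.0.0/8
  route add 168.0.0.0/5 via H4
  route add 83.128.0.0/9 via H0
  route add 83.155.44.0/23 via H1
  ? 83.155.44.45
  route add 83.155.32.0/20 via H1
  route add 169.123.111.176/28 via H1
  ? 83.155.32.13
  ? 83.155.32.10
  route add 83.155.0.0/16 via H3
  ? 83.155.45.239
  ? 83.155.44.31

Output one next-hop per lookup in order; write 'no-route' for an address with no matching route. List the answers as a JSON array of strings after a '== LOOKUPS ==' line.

Apply in order:
  add 83.155.0.0/16 -> H1 at depth 16
  add 83.155.44.128/25 -> H1 at depth 25
  del 83.155.44.128/25 (clear depth 25)
  del 83.155.0.0/16 (clear depth 16)
  add 169.0.0.0/8 -> H1 at depth 8
  lookup 169.0.10.196: bits 10101001 walk d0:-→d1:-→d2:-→d3:-→d4:-→d5:-→d6:-→d7:-→d8:H1 -> H1
  lookup 169.36.2.18: bits 10101001 walk d0:-→d1:-→d2:-→d3:-→d4:-→d5:-→d6:-→d7:-→d8:H1 -> H1
  lookup 169.0.0.2: bits 10101001 walk d0:-→d1:-→d2:-→d3:-→d4:-→d5:-→d6:-→d7:-→d8:H1 -> H1
  add 0.0.0.0/0 -> H3 at depth 0
  lookup 35.129.231.102: bits 0 walk d0:H3→d1:- -> H3
  add 83.155.44.182/32 -> H3 at depth 32
  lookup 83.155.44.182: bits 01010011100110110010110010110110 walk d0:H3→d1:-→d2:-→d3:-→d4:-→d5:-→d6:-→d7:-→d8:-→d9:-→d10:-→d11:-→d12:-→d13:-→d14:-→d15:-→d16:-→d17:-→d18:-→d19:-→d20:-→d21:-→d22:-→d23:-→d24:-→d25:-→d26:-→d27:-→d28:-→d29:-→d30:-→d31:-→d32:H3 -> H3
  del 169.0.0.0/8 (clear depth 8)
  add 168.0.0.0/5 -> H4 at depth 5
  add 83.128.0.0/9 -> H0 at depth 9
  add 83.155.44.0/23 -> H1 at depth 23
  lookup 83.155.44.45: bits 010100111001101100101100 walk d0:H3→d1:-→d2:-→d3:-→d4:-→d5:-→d6:-→d7:-→d8:-→d9:H0→d10:-→d11:-→d12:-→d13:-→d14:-→d15:-→d16:-→d17:-→d18:-→d19:-→d20:-→d21:-→d22:-→d23:H1→d24:- -> H1
  add 83.155.32.0/20 -> H1 at depth 20
  add 169.123.111.176/28 -> H1 at depth 28
  lookup 83.155.32.13: bits 01010011100110110010 walk d0:H3→d1:-→d2:-→d3:-→d4:-→d5:-→d6:-→d7:-→d8:-→d9:H0→d10:-→d11:-→d12:-→d13:-→d14:-→d15:-→d16:-→d17:-→d18:-→d19:-→d20:H1 -> H1
  lookup 83.155.32.10: bits 01010011100110110010 walk d0:H3→d1:-→d2:-→d3:-→d4:-→d5:-→d6:-→d7:-→d8:-→d9:H0→d10:-→d11:-→d12:-→d13:-→d14:-→d15:-→d16:-→d17:-→d18:-→d19:-→d20:H1 -> H1
  add 83.155.0.0/16 -> H3 at depth 16
  lookup 83.155.45.239: bits 01010011100110110010110 walk d0:H3→d1:-→d2:-→d3:-→d4:-→d5:-→d6:-→d7:-→d8:-→d9:H0→d10:-→d11:-→d12:-→d13:-→d14:-→d15:-→d16:H3→d17:-→d18:-→d19:-→d20:H1→d21:-→d22:-→d23:H1 -> H1
  lookup 83.155.44.31: bits 010100111001101100101100 walk d0:H3→d1:-→d2:-→d3:-→d4:-→d5:-→d6:-→d7:-→d8:-→d9:H0→d10:-→d11:-→d12:-→d13:-→d14:-→d15:-→d16:H3→d17:-→d18:-→d19:-→d20:H1→d21:-→d22:-→d23:H1→d24:- -> H1

== LOOKUPS ==
["H1","H1","H1","H3","H3","H1","H1","H1","H1","H1"]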